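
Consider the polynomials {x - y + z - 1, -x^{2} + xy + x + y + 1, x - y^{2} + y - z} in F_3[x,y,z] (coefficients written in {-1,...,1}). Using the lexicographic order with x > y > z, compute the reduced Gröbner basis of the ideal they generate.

G = {x + z^{3} - z - 1, y + z^{3} + z, z^{4} + z^{3} - z^{2} - 1}

f_1 = x - y + z - 1, LT = x.
f_2 = -x^{2} + xy + x + y + 1, LT = x^{2}.
f_3 = x - y^{2} + y - z, LT = x.

S(f_1,f_2): lcm = x^{2}. S = xz + y + 1.
  leading term xz: subtract (z)·f_1 from xz + y + 1 → yz + y - z^{2} + z + 1
  leading term yz: no divisor's leading term divides it; move yz to the remainder.
  leading term y: no divisor's leading term divides it; move y to the remainder.
  leading term z^{2}: no divisor's leading term divides it; move -z^{2} to the remainder.
  leading term z: no divisor's leading term divides it; move z to the remainder.
  leading term 1: no divisor's leading term divides it; move 1 to the remainder.
  remainder yz + y - z^{2} + z + 1 ≠ 0; add g_4 = yz + y - z^{2} + z + 1 to the basis.

S(f_1,f_3): lcm = x. S = y^{2} + y - z - 1.
  leading term y^{2}: no divisor's leading term divides it; move y^{2} to the remainder.
  leading term y: no divisor's leading term divides it; move y to the remainder.
  leading term z: no divisor's leading term divides it; move -z to the remainder.
  leading term 1: no divisor's leading term divides it; move -1 to the remainder.
  remainder y^{2} + y - z - 1 ≠ 0; add g_5 = y^{2} + y - z - 1 to the basis.

S(f_2,f_3): lcm = x^{2}. S = xy^{2} + xy + xz - x - y - 1.
  leading term xy^{2}: subtract (y^{2})·f_1 from xy^{2} + xy + xz - x - y - 1 → xy + xz - x + y^{3} - y^{2}z + y^{2} - y - 1
  leading term xy: subtract (y)·f_1 from xy + xz - x + y^{3} - y^{2}z + y^{2} - y - 1 → xz - x + y^{3} - y^{2}z - y^{2} - yz - 1
  leading term xz: subtract (z)·f_1 from xz - x + y^{3} - y^{2}z - y^{2} - yz - 1 → -x + y^{3} - y^{2}z - y^{2} - z^{2} + z - 1
  leading term x: subtract (-1)·f_1 from -x + y^{3} - y^{2}z - y^{2} - z^{2} + z - 1 → y^{3} - y^{2}z - y^{2} - y - z^{2} - z + 1
  leading term y^{3}: subtract (y)·g_5 from y^{3} - y^{2}z - y^{2} - y - z^{2} - z + 1 → -y^{2}z + y^{2} + yz - z^{2} - z + 1
  leading term y^{2}z: subtract (-y)·g_4 from -y^{2}z + y^{2} + yz - z^{2} - z + 1 → -y^{2} - yz^{2} - yz + y - z^{2} - z + 1
  leading term y^{2}: subtract (-1)·g_5 from -y^{2} - yz^{2} - yz + y - z^{2} - z + 1 → -yz^{2} - yz - y - z^{2} + z
  leading term yz^{2}: subtract (-z)·g_4 from -yz^{2} - yz - y - z^{2} + z → -y - z^{3} - z
  leading term y: no divisor's leading term divides it; move -y to the remainder.
  leading term z^{3}: no divisor's leading term divides it; move -z^{3} to the remainder.
  leading term z: no divisor's leading term divides it; move -z to the remainder.
  remainder -y - z^{3} - z ≠ 0; add g_6 = -y - z^{3} - z to the basis.

S(g_4,g_6): lcm = yz. S = y - z^{4} + z^{2} + z + 1.
  leading term y: subtract (-1)·g_6 from y - z^{4} + z^{2} + z + 1 → -z^{4} - z^{3} + z^{2} + 1
  leading term z^{4}: no divisor's leading term divides it; move -z^{4} to the remainder.
  leading term z^{3}: no divisor's leading term divides it; move -z^{3} to the remainder.
  leading term z^{2}: no divisor's leading term divides it; move z^{2} to the remainder.
  leading term 1: no divisor's leading term divides it; move 1 to the remainder.
  remainder -z^{4} - z^{3} + z^{2} + 1 ≠ 0; add g_7 = -z^{4} - z^{3} + z^{2} + 1 to the basis.

The other S-polynomials (S(f_1,g_4), S(f_2,g_4), S(f_3,g_4), S(f_1,g_5), S(f_2,g_5), S(f_3,g_5), S(g_4,g_5), S(f_1,g_6), S(f_2,g_6), S(f_3,g_6), S(g_5,g_6), S(f_1,g_7), S(f_2,g_7), S(f_3,g_7), S(g_4,g_7), S(g_5,g_7), S(g_6,g_7)) all reduce to 0 modulo the current basis, so we have a Gröbner basis.
Inter-reduce: drop elements whose leading term is divisible by another's, tail-reduce, and make monic.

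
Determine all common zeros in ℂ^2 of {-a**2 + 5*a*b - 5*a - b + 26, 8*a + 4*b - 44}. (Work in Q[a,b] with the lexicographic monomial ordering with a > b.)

Compute a lex Gröbner basis by Buchberger's algorithm.
f_1 = -a**2 + 5*a*b - 5*a - b + 26, LT = a**2.
f_2 = 8*a + 4*b - 44, LT = a.

S(f_1,f_2): lcm = a**2. S = -11/2*a*b + 21/2*a + b - 26.
  leading term a*b: subtract (-11/16*b)·f_2 from -11/2*a*b + 21/2*a + b - 26 → 21/2*a + 11/4*b**2 - 117/4*b - 26
  leading term a: subtract (21/16)·f_2 from 21/2*a + 11/4*b**2 - 117/4*b - 26 → 11/4*b**2 - 69/2*b + 127/4
  leading term b**2: no divisor's leading term divides it; move 11/4*b**2 to the remainder.
  leading term b: no divisor's leading term divides it; move -69/2*b to the remainder.
  leading term 1: no divisor's leading term divides it; move 127/4 to the remainder.
  remainder 11/4*b**2 - 69/2*b + 127/4 ≠ 0; add h_3 = 11/4*b**2 - 69/2*b + 127/4 to the basis.

The other S-polynomials (S(f_1,h_3), S(f_2,h_3)) all reduce to 0 modulo the current basis, so we have a Gröbner basis.
Inter-reduce: drop elements whose leading term is divisible by another's, tail-reduce, and make monic.
Reduced Gröbner basis: {a + 1/2*b - 11/2, b**2 - 138/11*b + 127/11}.

From the last basis element, b**2 - 138/11*b + 127/11 = 0, so b takes values in {1, 127/11}. Each choice, substituted upward through the basis, yields the corresponding point(s) of the solution set.
  b = 1: the earlier basis element becomes a - 5 = 0, giving a = 5 — point (5, 1).
  b = 127/11: the earlier basis element becomes a + 3/11 = 0, giving a = -3/11 — point (-3/11, 127/11).

{(5, 1), (-3/11, 127/11)}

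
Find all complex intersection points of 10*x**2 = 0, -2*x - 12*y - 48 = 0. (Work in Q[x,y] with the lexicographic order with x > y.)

Compute a lex Gröbner basis by Buchberger's algorithm.
f_1 = 10*x**2, LT = x**2.
f_2 = -2*x - 12*y - 48, LT = x.

S(f_1,f_2): lcm = x**2. S = -6*x*y - 24*x.
  leading term x*y: subtract (3*y)·f_2 from -6*x*y - 24*x → -24*x + 36*y**2 + 144*y
  leading term x: subtract (12)·f_2 from -24*x + 36*y**2 + 144*y → 36*y**2 + 288*y + 576
  leading term y**2: no divisor's leading term divides it; move 36*y**2 to the remainder.
  leading term y: no divisor's leading term divides it; move 288*y to the remainder.
  leading term 1: no divisor's leading term divides it; move 576 to the remainder.
  remainder 36*y**2 + 288*y + 576 ≠ 0; add h_3 = 36*y**2 + 288*y + 576 to the basis.

S(f_1,h_3): leading monomials are coprime, so the S-polynomial reduces to 0 (Buchberger's first criterion).
S(f_2,h_3): leading monomials are coprime, so the S-polynomial reduces to 0 (Buchberger's first criterion).
Every S-polynomial of the final basis reduces to 0, so we have a Gröbner basis.
Inter-reduce: drop elements whose leading term is divisible by another's, tail-reduce, and make monic.
Reduced Gröbner basis: {x + 6*y + 24, y**2 + 8*y + 16}.

The lex basis is triangular: the last element involves only y. Solving y**2 + 8*y + 16 = 0 gives y ∈ {-4}; substituting each value into the earlier elements determines the remaining variables.
  y = -4: the earlier basis element becomes x = 0, giving x = 0 — point (0, -4).
Each listed point satisfies every original equation (direct substitution).

{(0, -4)}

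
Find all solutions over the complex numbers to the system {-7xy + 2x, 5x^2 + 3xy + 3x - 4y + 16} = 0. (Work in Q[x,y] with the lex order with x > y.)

{(-27/70 - sqrt(13831)*I/70, 2/7), (-27/70 + sqrt(13831)*I/70, 2/7), (0, 4)}

Compute a lex Gröbner basis by Buchberger's algorithm.
f_1 = -7xy + 2x, LT = xy.
f_2 = 5x^2 + 3xy + 3x - 4y + 16, LT = x^2.

S(f_1,f_2): lcm = x^2y. S = -2/7x^2 - 3/5xy^2 - 3/5xy + 4/5y^2 - 16/5y.
  leading term x^2: subtract (-2/35)·f_2 from -2/7x^2 - 3/5xy^2 - 3/5xy + 4/5y^2 - 16/5y → -3/5xy^2 - 3/7xy + 6/35x + 4/5y^2 - 24/7y + 32/35
  leading term xy^2: subtract (3/35y)·f_1 from -3/5xy^2 - 3/7xy + 6/35x + 4/5y^2 - 24/7y + 32/35 → -3/5xy + 6/35x + 4/5y^2 - 24/7y + 32/35
  leading term xy: subtract (3/35)·f_1 from -3/5xy + 6/35x + 4/5y^2 - 24/7y + 32/35 → 4/5y^2 - 24/7y + 32/35
  leading term y^2: no divisor's leading term divides it; move 4/5y^2 to the remainder.
  leading term y: no divisor's leading term divides it; move -24/7y to the remainder.
  leading term 1: no divisor's leading term divides it; move 32/35 to the remainder.
  remainder 4/5y^2 - 24/7y + 32/35 ≠ 0; add h_3 = 4/5y^2 - 24/7y + 32/35 to the basis.

The other S-polynomials (S(f_1,h_3), S(f_2,h_3)) all reduce to 0 modulo the current basis, so we have a Gröbner basis.
Inter-reduce: drop elements whose leading term is divisible by another's, tail-reduce, and make monic.
Reduced Gröbner basis: {x^2 + 27/35x - 4/5y + 16/5, xy - 2/7x, y^2 - 30/7y + 8/7}.

Since the basis is lex-ordered, y^2 - 30/7y + 8/7 is univariate in y. Its roots are {2/7, 4}. Back-substituting each root into the other basis elements fixes the other coordinates.
  y = 2/7: the earlier basis element becomes x^2 + 27/35x + 104/35 = 0, giving x = -27/70 - sqrt(13831)*I/70, -27/70 + sqrt(13831)*I/70 — points (-27/70 - sqrt(13831)*I/70, 2/7), (-27/70 + sqrt(13831)*I/70, 2/7).
  y = 4: the earlier basis elements become x^2 + 27/35x = 0; 26/7x = 0, giving x = 0 — point (0, 4).
Check: every point annihilates each of the original generators.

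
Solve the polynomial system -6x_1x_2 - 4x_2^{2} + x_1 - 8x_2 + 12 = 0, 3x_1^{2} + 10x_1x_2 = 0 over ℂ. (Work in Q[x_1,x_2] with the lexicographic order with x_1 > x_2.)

{(0, -3), (0, 1), (-85/72 + 5*sqrt(1439)*I/72, 17/48 - sqrt(1439)*I/48), (-85/72 - 5*sqrt(1439)*I/72, 17/48 + sqrt(1439)*I/48)}

Compute a lex Gröbner basis by Buchberger's algorithm.
f_1 = -6x_1x_2 + x_1 - 4x_2^{2} - 8x_2 + 12, LT = x_1x_2.
f_2 = 3x_1^{2} + 10x_1x_2, LT = x_1^{2}.

S(f_1,f_2): lcm = x_1^{2}x_2. S = -\tfrac{1}{6}x_1^{2} - \tfrac{8}{3}x_1x_2^{2} + \tfrac{4}{3}x_1x_2 - 2x_1.
  leading term x_1^{2}: subtract (-\tfrac{1}{18})·f_2 from -\tfrac{1}{6}x_1^{2} - \tfrac{8}{3}x_1x_2^{2} + \tfrac{4}{3}x_1x_2 - 2x_1 → -\tfrac{8}{3}x_1x_2^{2} + \tfrac{17}{9}x_1x_2 - 2x_1
  leading term x_1x_2^{2}: subtract (\tfrac{4}{9}x_2)·f_1 from -\tfrac{8}{3}x_1x_2^{2} + \tfrac{17}{9}x_1x_2 - 2x_1 → \tfrac{13}{9}x_1x_2 - 2x_1 + \tfrac{16}{9}x_2^{3} + \tfrac{32}{9}x_2^{2} - \tfrac{16}{3}x_2
  leading term x_1x_2: subtract (-\tfrac{13}{54})·f_1 from \tfrac{13}{9}x_1x_2 - 2x_1 + \tfrac{16}{9}x_2^{3} + \tfrac{32}{9}x_2^{2} - \tfrac{16}{3}x_2 → -\tfrac{95}{54}x_1 + \tfrac{16}{9}x_2^{3} + \tfrac{70}{27}x_2^{2} - \tfrac{196}{27}x_2 + \tfrac{26}{9}
  leading term x_1: no divisor's leading term divides it; move -\tfrac{95}{54}x_1 to the remainder.
  leading term x_2^{3}: no divisor's leading term divides it; move \tfrac{16}{9}x_2^{3} to the remainder.
  leading term x_2^{2}: no divisor's leading term divides it; move \tfrac{70}{27}x_2^{2} to the remainder.
  leading term x_2: no divisor's leading term divides it; move -\tfrac{196}{27}x_2 to the remainder.
  leading term 1: no divisor's leading term divides it; move \tfrac{26}{9} to the remainder.
  remainder -\tfrac{95}{54}x_1 + \tfrac{16}{9}x_2^{3} + \tfrac{70}{27}x_2^{2} - \tfrac{196}{27}x_2 + \tfrac{26}{9} ≠ 0; add h_3 = -\tfrac{95}{54}x_1 + \tfrac{16}{9}x_2^{3} + \tfrac{70}{27}x_2^{2} - \tfrac{196}{27}x_2 + \tfrac{26}{9} to the basis.

S(f_1,h_3): lcm = x_1x_2. S = -\tfrac{1}{6}x_1 + \tfrac{96}{95}x_2^{4} + \tfrac{28}{19}x_2^{3} - \tfrac{986}{285}x_2^{2} + \tfrac{848}{285}x_2 - 2.
  leading term x_1: subtract (\tfrac{9}{95})·h_3 from -\tfrac{1}{6}x_1 + \tfrac{96}{95}x_2^{4} + \tfrac{28}{19}x_2^{3} - \tfrac{986}{285}x_2^{2} + \tfrac{848}{285}x_2 - 2 → \tfrac{96}{95}x_2^{4} + \tfrac{124}{95}x_2^{3} - \tfrac{352}{95}x_2^{2} + \tfrac{348}{95}x_2 - \tfrac{216}{95}
  leading term x_2^{4}: no divisor's leading term divides it; move \tfrac{96}{95}x_2^{4} to the remainder.
  leading term x_2^{3}: no divisor's leading term divides it; move \tfrac{124}{95}x_2^{3} to the remainder.
  leading term x_2^{2}: no divisor's leading term divides it; move -\tfrac{352}{95}x_2^{2} to the remainder.
  leading term x_2: no divisor's leading term divides it; move \tfrac{348}{95}x_2 to the remainder.
  leading term 1: no divisor's leading term divides it; move -\tfrac{216}{95} to the remainder.
  remainder \tfrac{96}{95}x_2^{4} + \tfrac{124}{95}x_2^{3} - \tfrac{352}{95}x_2^{2} + \tfrac{348}{95}x_2 - \tfrac{216}{95} ≠ 0; add h_4 = \tfrac{96}{95}x_2^{4} + \tfrac{124}{95}x_2^{3} - \tfrac{352}{95}x_2^{2} + \tfrac{348}{95}x_2 - \tfrac{216}{95} to the basis.

The other S-polynomials (S(f_2,h_3), S(f_1,h_4), S(f_2,h_4), S(h_3,h_4)) all reduce to 0 modulo the current basis, so we have a Gröbner basis.
Inter-reduce: drop elements whose leading term is divisible by another's, tail-reduce, and make monic.
Reduced Gröbner basis: {x_1 - \tfrac{96}{95}x_2^{3} - \tfrac{28}{19}x_2^{2} + \tfrac{392}{95}x_2 - \tfrac{156}{95}, x_2^{4} + \tfrac{31}{24}x_2^{3} - \tfrac{11}{3}x_2^{2} + \tfrac{29}{8}x_2 - \tfrac{9}{4}}.

From the last basis element, x_2^{4} + \tfrac{31}{24}x_2^{3} - \tfrac{11}{3}x_2^{2} + \tfrac{29}{8}x_2 - \tfrac{9}{4} = 0, so x_2 takes values in {-3, 1, 17/48 - sqrt(1439)*I/48, 17/48 + sqrt(1439)*I/48}. Each choice, substituted upward through the basis, yields the corresponding point(s) of the solution set.
  x_2 = -3: the earlier basis element becomes x_1 = 0, giving x_1 = 0 — point (0, -3).
  x_2 = 1: the earlier basis element becomes x_1 = 0, giving x_1 = 0 — point (0, 1).
  x_2 = 17/48 - sqrt(1439)*I/48: the earlier basis element becomes x_1 + 85/72 - 5*sqrt(1439)*I/72 = 0, giving x_1 = -85/72 + 5*sqrt(1439)*I/72 — point (-85/72 + 5*sqrt(1439)*I/72, 17/48 - sqrt(1439)*I/48).
  x_2 = 17/48 + sqrt(1439)*I/48: the earlier basis element becomes x_1 + 85/72 + 5*sqrt(1439)*I/72 = 0, giving x_1 = -85/72 - 5*sqrt(1439)*I/72 — point (-85/72 - 5*sqrt(1439)*I/72, 17/48 + sqrt(1439)*I/48).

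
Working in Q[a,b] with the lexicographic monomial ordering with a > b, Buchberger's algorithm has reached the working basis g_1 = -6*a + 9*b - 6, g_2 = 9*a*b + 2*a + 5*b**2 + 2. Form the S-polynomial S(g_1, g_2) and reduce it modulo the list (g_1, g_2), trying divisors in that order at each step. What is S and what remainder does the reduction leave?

lcm(LM(g_1), LM(g_2)) = a*b.
S = (lcm/LT(g_1))·g_1 − (lcm/LT(g_2))·g_2 = -2/9*a - 37/18*b**2 + b - 2/9.
Reduce S modulo (g_1, g_2) in that order:
  leading term a: subtract (1/27)·g_1 from -2/9*a - 37/18*b**2 + b - 2/9 → -37/18*b**2 + 2/3*b
  leading term b**2: no divisor's leading term divides it; move -37/18*b**2 to the remainder.
  leading term b: no divisor's leading term divides it; move 2/3*b to the remainder.
The remainder -37/18*b**2 + 2/3*b is nonzero, so it would be added as the next basis element.

S(g_1, g_2) = -2/9*a - 37/18*b**2 + b - 2/9; remainder on division = -37/18*b**2 + 2/3*b.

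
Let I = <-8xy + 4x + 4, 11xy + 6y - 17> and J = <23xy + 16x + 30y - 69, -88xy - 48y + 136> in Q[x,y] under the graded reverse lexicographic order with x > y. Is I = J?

Two ideals are equal iff their reduced Gröbner bases coincide (the reduced basis is unique for a fixed ordering).
Buchberger on the first generating set:
f_1 = -8xy + 4x + 4, LT = xy.
f_2 = 11xy + 6y - 17, LT = xy.

S(f_1,f_2): lcm = xy. S = -\tfrac{1}{2}x - \tfrac{6}{11}y + \tfrac{23}{22}.
  reduce S modulo (f_1, f_2):
  remainder -\tfrac{1}{2}x - \tfrac{6}{11}y + \tfrac{23}{22} ≠ 0; add g_3 = -\tfrac{1}{2}x - \tfrac{6}{11}y + \tfrac{23}{22} to the basis.

S(f_1,g_3): lcm = xy. S = -\tfrac{12}{11}y^{2} - \tfrac{1}{2}x + \tfrac{23}{11}y - \tfrac{1}{2}.
  reduce S modulo (f_1, f_2, g_3):
  remainder -\tfrac{12}{11}y^{2} + \tfrac{29}{11}y - \tfrac{17}{11} ≠ 0; add g_4 = -\tfrac{12}{11}y^{2} + \tfrac{29}{11}y - \tfrac{17}{11} to the basis.

The other S-polynomials (S(f_2,g_3), S(f_1,g_4), S(f_2,g_4), S(g_3,g_4)) all reduce to 0 modulo the current basis, so we have a Gröbner basis.
Inter-reduce: drop elements whose leading term is divisible by another's, tail-reduce, and make monic.
Reduced Gröbner basis: {y^{2} - \tfrac{29}{12}y + \tfrac{17}{12}, x + \tfrac{12}{11}y - \tfrac{23}{11}}.

Buchberger on the second generating set:
h_1 = 23xy + 16x + 30y - 69, LT = xy.
h_2 = -88xy - 48y + 136, LT = xy.

S(h_1,h_2): lcm = xy. S = \tfrac{16}{23}x + \tfrac{192}{253}y - \tfrac{16}{11}.
  reduce S modulo (h_1, h_2):
  remainder \tfrac{16}{23}x + \tfrac{192}{253}y - \tfrac{16}{11} ≠ 0; add k_3 = \tfrac{16}{23}x + \tfrac{192}{253}y - \tfrac{16}{11} to the basis.

S(h_1,k_3): lcm = xy. S = -\tfrac{12}{11}y^{2} + \tfrac{16}{23}x + \tfrac{859}{253}y - 3.
  reduce S modulo (h_1, h_2, k_3):
  remainder -\tfrac{12}{11}y^{2} + \tfrac{29}{11}y - \tfrac{17}{11} ≠ 0; add k_4 = -\tfrac{12}{11}y^{2} + \tfrac{29}{11}y - \tfrac{17}{11} to the basis.

The other S-polynomials (S(h_2,k_3), S(h_1,k_4), S(h_2,k_4), S(k_3,k_4)) all reduce to 0 modulo the current basis, so we have a Gröbner basis.
Inter-reduce: drop elements whose leading term is divisible by another's, tail-reduce, and make monic.
Reduced Gröbner basis: {y^{2} - \tfrac{29}{12}y + \tfrac{17}{12}, x + \tfrac{12}{11}y - \tfrac{23}{11}}.

Same reduced basis, so the two generating sets span the same ideal.
The same test decides containment: I ⊆ J iff every generator of I reduces to 0 modulo a Gröbner basis of J.

Yes, the ideals are equal.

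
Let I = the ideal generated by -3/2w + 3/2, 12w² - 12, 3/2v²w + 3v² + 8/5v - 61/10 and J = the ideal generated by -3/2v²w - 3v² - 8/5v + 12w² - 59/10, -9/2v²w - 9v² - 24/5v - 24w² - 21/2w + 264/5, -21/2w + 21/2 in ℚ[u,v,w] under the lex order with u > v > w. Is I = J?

Since reduced Gröbner bases are canonical representatives of ideals under a given ordering, it suffices to compute and compare them.
Buchberger on the first generating set:
f_1 = -3/2w + 3/2, LT = w.
f_2 = 12w² - 12, LT = w².
f_3 = 3/2v²w + 3v² + 8/5v - 61/10, LT = v²w.

S(f_1,f_2): lcm = w². S = -w + 1.
  leading term w: subtract (⅔)·f_1 from -w + 1 → 0
  remainder 0.

S(f_1,f_3): lcm = v²w. S = -3v² - 16/15v + 61/15.
  leading term v²: no divisor's leading term divides it; move -3v² to the remainder.
  leading term v: no divisor's leading term divides it; move -16/15v to the remainder.
  leading term 1: no divisor's leading term divides it; move 61/15 to the remainder.
  remainder -3v² - 16/15v + 61/15 ≠ 0; add g_4 = -3v² - 16/15v + 61/15 to the basis.

S(f_2,f_3): lcm = v²w². S = -2v²w - v² - 16/15vw + 61/15w.
  leading term v²w: subtract (4/3v²)·f_1 from -2v²w - v² - 16/15vw + 61/15w → -3v² - 16/15vw + 61/15w
  leading term v²: subtract (1)·g_4 from -3v² - 16/15vw + 61/15w → -16/15vw + 16/15v + 61/15w - 61/15
  leading term vw: subtract (32/45v)·f_1 from -16/15vw + 16/15v + 61/15w - 61/15 → 61/15w - 61/15
  leading term w: subtract (-122/45)·f_1 from 61/15w - 61/15 → 0
  remainder 0.

S(f_1,g_4): leading monomials are coprime, so the S-polynomial reduces to 0 (Buchberger's first criterion).
S(f_2,g_4): leading monomials are coprime, so the S-polynomial reduces to 0 (Buchberger's first criterion).
S(f_3,g_4): lcm = v²w. S = 2v² - 16/45vw + 16/15v + 61/45w - 61/15.
  leading term v²: subtract (-⅔)·g_4 from 2v² - 16/45vw + 16/15v + 61/45w - 61/15 → -16/45vw + 16/45v + 61/45w - 61/45
  leading term vw: subtract (32/135v)·f_1 from -16/45vw + 16/45v + 61/45w - 61/45 → 61/45w - 61/45
  leading term w: subtract (-122/135)·f_1 from 61/45w - 61/45 → 0
  remainder 0.

Every S-polynomial of the final basis reduces to 0, so we have a Gröbner basis.
Inter-reduce: drop elements whose leading term is divisible by another's, tail-reduce, and make monic.
Reduced Gröbner basis: {v² + 16/45v - 61/45, w - 1}.

Buchberger on the second generating set:
h_1 = -3/2v²w - 3v² - 8/5v + 12w² - 59/10, LT = v²w.
h_2 = -9/2v²w - 9v² - 24/5v - 24w² - 21/2w + 264/5, LT = v²w.
h_3 = -21/2w + 21/2, LT = w.

S(h_1,h_2): lcm = v²w. S = -40/3w² - 7/3w + 47/3.
  leading term w²: subtract (80/63w)·h_3 from -40/3w² - 7/3w + 47/3 → -47/3w + 47/3
  leading term w: subtract (94/63)·h_3 from -47/3w + 47/3 → 0
  remainder 0.

S(h_1,h_3): lcm = v²w. S = 3v² + 16/15v - 8w² + 59/15.
  leading term v²: no divisor's leading term divides it; move 3v² to the remainder.
  leading term v: no divisor's leading term divides it; move 16/15v to the remainder.
  leading term w²: subtract (16/21w)·h_3 from -8w² + 59/15 → -8w + 59/15
  leading term w: subtract (16/21)·h_3 from -8w + 59/15 → -61/15
  leading term 1: no divisor's leading term divides it; move -61/15 to the remainder.
  remainder 3v² + 16/15v - 61/15 ≠ 0; add k_4 = 3v² + 16/15v - 61/15 to the basis.

S(h_2,h_3): lcm = v²w. S = 3v² + 16/15v + 16/3w² + 7/3w - 176/15.
  leading term v²: subtract (1)·k_4 from 3v² + 16/15v + 16/3w² + 7/3w - 176/15 → 16/3w² + 7/3w - 23/3
  leading term w²: subtract (-32/63w)·h_3 from 16/3w² + 7/3w - 23/3 → 23/3w - 23/3
  leading term w: subtract (-46/63)·h_3 from 23/3w - 23/3 → 0
  remainder 0.

S(h_1,k_4): lcm = v²w. S = 2v² - 16/45vw + 16/15v - 8w² + 61/45w + 59/15.
  leading term v²: subtract (⅔)·k_4 from 2v² - 16/45vw + 16/15v - 8w² + 61/45w + 59/15 → -16/45vw + 16/45v - 8w² + 61/45w + 299/45
  leading term vw: subtract (32/945v)·h_3 from -16/45vw + 16/45v - 8w² + 61/45w + 299/45 → -8w² + 61/45w + 299/45
  leading term w²: subtract (16/21w)·h_3 from -8w² + 61/45w + 299/45 → -299/45w + 299/45
  leading term w: subtract (598/945)·h_3 from -299/45w + 299/45 → 0
  remainder 0.

S(h_2,k_4): lcm = v²w. S = 2v² - 16/45vw + 16/15v + 16/3w² + 166/45w - 176/15.
  leading term v²: subtract (⅔)·k_4 from 2v² - 16/45vw + 16/15v + 16/3w² + 166/45w - 176/15 → -16/45vw + 16/45v + 16/3w² + 166/45w - 406/45
  leading term vw: subtract (32/945v)·h_3 from -16/45vw + 16/45v + 16/3w² + 166/45w - 406/45 → 16/3w² + 166/45w - 406/45
  leading term w²: subtract (-32/63w)·h_3 from 16/3w² + 166/45w - 406/45 → 406/45w - 406/45
  leading term w: subtract (-116/135)·h_3 from 406/45w - 406/45 → 0
  remainder 0.

S(h_3,k_4): leading monomials are coprime, so the S-polynomial reduces to 0 (Buchberger's first criterion).
Every S-polynomial of the final basis reduces to 0, so we have a Gröbner basis.
Inter-reduce: drop elements whose leading term is divisible by another's, tail-reduce, and make monic.
Reduced Gröbner basis: {v² + 16/45v - 61/45, w - 1}.

The two bases agree; hence the ideals are identical.
The choice of monomial ordering does not affect the verdict — as long as both bases are computed under the same ordering, their equality decides ideal equality.

Yes, the ideals are equal.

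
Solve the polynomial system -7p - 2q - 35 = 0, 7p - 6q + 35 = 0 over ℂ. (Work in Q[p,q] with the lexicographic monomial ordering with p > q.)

{(-5, 0)}

Compute a lex Gröbner basis by Buchberger's algorithm.
f_1 = -7p - 2q - 35, LT = p.
f_2 = 7p - 6q + 35, LT = p.

S(f_1,f_2): lcm = p. S = 8/7q.
  leading term q: no divisor's leading term divides it; move 8/7q to the remainder.
  remainder 8/7q ≠ 0; add h_3 = 8/7q to the basis.

The other S-polynomials (S(f_1,h_3), S(f_2,h_3)) all reduce to 0 modulo the current basis, so we have a Gröbner basis.
Inter-reduce: drop elements whose leading term is divisible by another's, tail-reduce, and make monic.
Reduced Gröbner basis: {p + 5, q}.

A lex Gröbner basis eliminates variables successively. Here q depends only on q, with roots {0}; lifting each root through the earlier basis elements recovers the full solutions.
  q = 0: the earlier basis element becomes p + 5 = 0, giving p = -5 — point (-5, 0).
Substituting each solution back into the original system confirms all equations vanish.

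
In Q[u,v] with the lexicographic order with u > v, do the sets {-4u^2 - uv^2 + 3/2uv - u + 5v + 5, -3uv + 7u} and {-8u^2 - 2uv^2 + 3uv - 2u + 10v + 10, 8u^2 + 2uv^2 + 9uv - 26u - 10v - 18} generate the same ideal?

No, the ideals differ.

Equality of ideals is decidable: compute both reduced Gröbner bases (unique for the ordering) and check whether they agree.
Buchberger on the first generating set:
f_1 = -4u^2 - uv^2 + 3/2uv - u + 5v + 5, LT = u^2.
f_2 = -3uv + 7u, LT = uv.

S(f_1,f_2): lcm = u^2v. S = 7/3u^2 + 1/4uv^3 - 3/8uv^2 + 1/4uv - 5/4v^2 - 5/4v.
  leading term u^2: subtract (-7/12)·f_1 from 7/3u^2 + 1/4uv^3 - 3/8uv^2 + 1/4uv - 5/4v^2 - 5/4v → 1/4uv^3 - 23/24uv^2 + 9/8uv - 7/12u - 5/4v^2 + 5/3v + 35/12
  leading term uv^3: subtract (-1/12v^2)·f_2 from 1/4uv^3 - 23/24uv^2 + 9/8uv - 7/12u - 5/4v^2 + 5/3v + 35/12 → -3/8uv^2 + 9/8uv - 7/12u - 5/4v^2 + 5/3v + 35/12
  leading term uv^2: subtract (1/8v)·f_2 from -3/8uv^2 + 9/8uv - 7/12u - 5/4v^2 + 5/3v + 35/12 → 1/4uv - 7/12u - 5/4v^2 + 5/3v + 35/12
  leading term uv: subtract (-1/12)·f_2 from 1/4uv - 7/12u - 5/4v^2 + 5/3v + 35/12 → -5/4v^2 + 5/3v + 35/12
  leading term v^2: no divisor's leading term divides it; move -5/4v^2 to the remainder.
  leading term v: no divisor's leading term divides it; move 5/3v to the remainder.
  leading term 1: no divisor's leading term divides it; move 35/12 to the remainder.
  remainder -5/4v^2 + 5/3v + 35/12 ≠ 0; add g_3 = -5/4v^2 + 5/3v + 35/12 to the basis.

S(f_1,g_3): leading monomials are coprime, so the S-polynomial reduces to 0 (Buchberger's first criterion).
S(f_2,g_3): lcm = uv^2. S = -uv + 7/3u.
  leading term uv: subtract (1/3)·f_2 from -uv + 7/3u → 0
  remainder 0.

Every S-polynomial of the final basis reduces to 0, so we have a Gröbner basis.
Inter-reduce: drop elements whose leading term is divisible by another's, tail-reduce, and make monic.
Reduced Gröbner basis: {u^2 + 53/72u - 5/4v - 5/4, uv - 7/3u, v^2 - 4/3v - 7/3}.

Buchberger on the second generating set:
h_1 = -8u^2 - 2uv^2 + 3uv - 2u + 10v + 10, LT = u^2.
h_2 = 8u^2 + 2uv^2 + 9uv - 26u - 10v - 18, LT = u^2.

S(h_1,h_2): lcm = u^2. S = -3/2uv + 7/2u + 1.
  leading term uv: no divisor's leading term divides it; move -3/2uv to the remainder.
  leading term u: no divisor's leading term divides it; move 7/2u to the remainder.
  leading term 1: no divisor's leading term divides it; move 1 to the remainder.
  remainder -3/2uv + 7/2u + 1 ≠ 0; add k_3 = -3/2uv + 7/2u + 1 to the basis.

S(h_1,k_3): lcm = u^2v. S = 7/3u^2 + 1/4uv^3 - 3/8uv^2 + 1/4uv + 2/3u - 5/4v^2 - 5/4v.
  leading term u^2: subtract (-7/24)·h_1 from 7/3u^2 + 1/4uv^3 - 3/8uv^2 + 1/4uv + 2/3u - 5/4v^2 - 5/4v → 1/4uv^3 - 23/24uv^2 + 9/8uv + 1/12u - 5/4v^2 + 5/3v + 35/12
  leading term uv^3: subtract (-1/6v^2)·k_3 from 1/4uv^3 - 23/24uv^2 + 9/8uv + 1/12u - 5/4v^2 + 5/3v + 35/12 → -3/8uv^2 + 9/8uv + 1/12u - 13/12v^2 + 5/3v + 35/12
  leading term uv^2: subtract (1/4v)·k_3 from -3/8uv^2 + 9/8uv + 1/12u - 13/12v^2 + 5/3v + 35/12 → 1/4uv + 1/12u - 13/12v^2 + 17/12v + 35/12
  leading term uv: subtract (-1/6)·k_3 from 1/4uv + 1/12u - 13/12v^2 + 17/12v + 35/12 → 2/3u - 13/12v^2 + 17/12v + 37/12
  leading term u: no divisor's leading term divides it; move 2/3u to the remainder.
  leading term v^2: no divisor's leading term divides it; move -13/12v^2 to the remainder.
  leading term v: no divisor's leading term divides it; move 17/12v to the remainder.
  leading term 1: no divisor's leading term divides it; move 37/12 to the remainder.
  remainder 2/3u - 13/12v^2 + 17/12v + 37/12 ≠ 0; add k_4 = 2/3u - 13/12v^2 + 17/12v + 37/12 to the basis.

S(h_2,k_3): lcm = u^2v. S = 7/3u^2 + 1/4uv^3 + 9/8uv^2 - 13/4uv + 2/3u - 5/4v^2 - 9/4v.
  leading term u^2: subtract (-7/24)·h_1 from 7/3u^2 + 1/4uv^3 + 9/8uv^2 - 13/4uv + 2/3u - 5/4v^2 - 9/4v → 1/4uv^3 + 13/24uv^2 - 19/8uv + 1/12u - 5/4v^2 + 2/3v + 35/12
  leading term uv^3: subtract (-1/6v^2)·k_3 from 1/4uv^3 + 13/24uv^2 - 19/8uv + 1/12u - 5/4v^2 + 2/3v + 35/12 → 9/8uv^2 - 19/8uv + 1/12u - 13/12v^2 + 2/3v + 35/12
  leading term uv^2: subtract (-3/4v)·k_3 from 9/8uv^2 - 19/8uv + 1/12u - 13/12v^2 + 2/3v + 35/12 → 1/4uv + 1/12u - 13/12v^2 + 17/12v + 35/12
  leading term uv: subtract (-1/6)·k_3 from 1/4uv + 1/12u - 13/12v^2 + 17/12v + 35/12 → 2/3u - 13/12v^2 + 17/12v + 37/12
  leading term u: subtract (1)·k_4 from 2/3u - 13/12v^2 + 17/12v + 37/12 → 0
  remainder 0.

S(h_1,k_4): lcm = u^2. S = 15/8uv^2 - 5/2uv - 35/8u - 5/4v - 5/4.
  leading term uv^2: subtract (-5/4v)·k_3 from 15/8uv^2 - 5/2uv - 35/8u - 5/4v - 5/4 → 15/8uv - 35/8u - 5/4
  leading term uv: subtract (-5/4)·k_3 from 15/8uv - 35/8u - 5/4 → 0
  remainder 0.

S(h_2,k_4): lcm = u^2. S = 15/8uv^2 - uv - 63/8u - 5/4v - 9/4.
  leading term uv^2: subtract (-5/4v)·k_3 from 15/8uv^2 - uv - 63/8u - 5/4v - 9/4 → 27/8uv - 63/8u - 9/4
  leading term uv: subtract (-9/4)·k_3 from 27/8uv - 63/8u - 9/4 → 0
  remainder 0.

S(k_3,k_4): lcm = uv. S = -7/3u + 13/8v^3 - 17/8v^2 - 37/8v - 2/3.
  leading term u: subtract (-7/2)·k_4 from -7/3u + 13/8v^3 - 17/8v^2 - 37/8v - 2/3 → 13/8v^3 - 71/12v^2 + 1/3v + 81/8
  leading term v^3: no divisor's leading term divides it; move 13/8v^3 to the remainder.
  leading term v^2: no divisor's leading term divides it; move -71/12v^2 to the remainder.
  leading term v: no divisor's leading term divides it; move 1/3v to the remainder.
  leading term 1: no divisor's leading term divides it; move 81/8 to the remainder.
  remainder 13/8v^3 - 71/12v^2 + 1/3v + 81/8 ≠ 0; add k_5 = 13/8v^3 - 71/12v^2 + 1/3v + 81/8 to the basis.

S(h_1,k_5): leading monomials are coprime, so the S-polynomial reduces to 0 (Buchberger's first criterion).
S(h_2,k_5): leading monomials are coprime, so the S-polynomial reduces to 0 (Buchberger's first criterion).
S(k_3,k_5): lcm = uv^3. S = 17/13uv^2 - 8/39uv - 81/13u - 2/3v^2.
  leading term uv^2: subtract (-34/39v)·k_3 from 17/13uv^2 - 8/39uv - 81/13u - 2/3v^2 → 37/13uv - 81/13u - 2/3v^2 + 34/39v
  leading term uv: subtract (-74/39)·k_3 from 37/13uv - 81/13u - 2/3v^2 + 34/39v → 16/39u - 2/3v^2 + 34/39v + 74/39
  leading term u: subtract (8/13)·k_4 from 16/39u - 2/3v^2 + 34/39v + 74/39 → 0
  remainder 0.

S(k_4,k_5): leading monomials are coprime, so the S-polynomial reduces to 0 (Buchberger's first criterion).
Every S-polynomial of the final basis reduces to 0, so we have a Gröbner basis.
Inter-reduce: drop elements whose leading term is divisible by another's, tail-reduce, and make monic.
Reduced Gröbner basis: {u - 13/8v^2 + 17/8v + 37/8, v^3 - 142/39v^2 + 8/39v + 81/13}.

These differ, so the ideals are not equal.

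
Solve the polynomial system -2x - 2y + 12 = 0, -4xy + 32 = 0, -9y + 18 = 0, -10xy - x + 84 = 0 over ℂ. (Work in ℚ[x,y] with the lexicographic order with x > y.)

{(4, 2)}

Compute a lex Gröbner basis by Buchberger's algorithm.
f_1 = -2x - 2y + 12, LT = x.
f_2 = -4xy + 32, LT = xy.
f_3 = -9y + 18, LT = y.
f_4 = -10xy - x + 84, LT = xy.

The S-polynomials (S(f_1,f_2), S(f_1,f_3), S(f_1,f_4), S(f_2,f_3), S(f_2,f_4), S(f_3,f_4)) all reduce to 0 modulo the current basis, so we have a Gröbner basis.
Inter-reduce: drop elements whose leading term is divisible by another's, tail-reduce, and make monic.
Reduced Gröbner basis: {x - 4, y - 2}.

Since the basis is lex-ordered, y - 2 is univariate in y. Its roots are {2}. Back-substituting each root into the other basis elements fixes the other coordinates.
  y = 2: the earlier basis element becomes x - 4 = 0, giving x = 4 — point (4, 2).
A lex Gröbner basis triangularizes the system, enabling back-substitution.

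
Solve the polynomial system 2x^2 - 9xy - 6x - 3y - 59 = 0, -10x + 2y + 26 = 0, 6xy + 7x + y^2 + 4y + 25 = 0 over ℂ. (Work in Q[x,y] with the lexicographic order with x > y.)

Compute a lex Gröbner basis by Buchberger's algorithm.
f_1 = 2x^2 - 9xy - 6x - 3y - 59, LT = x^2.
f_2 = -10x + 2y + 26, LT = x.
f_3 = 6xy + 7x + y^2 + 4y + 25, LT = xy.

S(f_1,f_2): lcm = x^2. S = -43/10xy - 2/5x - 3/2y - 59/2.
  leading term xy: subtract (43/100y)·f_2 from -43/10xy - 2/5x - 3/2y - 59/2 → -2/5x - 43/50y^2 - 317/25y - 59/2
  leading term x: subtract (1/25)·f_2 from -2/5x - 43/50y^2 - 317/25y - 59/2 → -43/50y^2 - 319/25y - 1527/50
  leading term y^2: no divisor's leading term divides it; move -43/50y^2 to the remainder.
  leading term y: no divisor's leading term divides it; move -319/25y to the remainder.
  leading term 1: no divisor's leading term divides it; move -1527/50 to the remainder.
  remainder -43/50y^2 - 319/25y - 1527/50 ≠ 0; add h_4 = -43/50y^2 - 319/25y - 1527/50 to the basis.

S(f_1,f_3): lcm = x^2y. S = -7/6x^2 - 14/3xy^2 - 11/3xy - 25/6x - 3/2y^2 - 59/2y.
  leading term x^2: subtract (-7/12)·f_1 from -7/6x^2 - 14/3xy^2 - 11/3xy - 25/6x - 3/2y^2 - 59/2y → -14/3xy^2 - 107/12xy - 23/3x - 3/2y^2 - 125/4y - 413/12
  leading term xy^2: subtract (7/15y^2)·f_2 from -14/3xy^2 - 107/12xy - 23/3x - 3/2y^2 - 125/4y - 413/12 → -107/12xy - 23/3x - 14/15y^3 - 409/30y^2 - 125/4y - 413/12
  leading term xy: subtract (107/120y)·f_2 from -107/12xy - 23/3x - 14/15y^3 - 409/30y^2 - 125/4y - 413/12 → -23/3x - 14/15y^3 - 185/12y^2 - 1633/30y - 413/12
  leading term x: subtract (23/30)·f_2 from -23/3x - 14/15y^3 - 185/12y^2 - 1633/30y - 413/12 → -14/15y^3 - 185/12y^2 - 1679/30y - 1087/20
  leading term y^3: subtract (140/129y)·h_4 from -14/15y^3 - 185/12y^2 - 1679/30y - 1087/20 → -1349/860y^2 - 29441/1290y - 1087/20
  leading term y^2: subtract (6745/3698)·h_4 from -1349/860y^2 - 29441/1290y - 1087/20 → 2503/5547y + 2503/1849
  leading term y: no divisor's leading term divides it; move 2503/5547y to the remainder.
  leading term 1: no divisor's leading term divides it; move 2503/1849 to the remainder.
  remainder 2503/5547y + 2503/1849 ≠ 0; add h_5 = 2503/5547y + 2503/1849 to the basis.

The other S-polynomials (S(f_2,f_3), S(f_1,h_4), S(f_2,h_4), S(f_3,h_4), S(f_1,h_5), S(f_2,h_5), S(f_3,h_5), S(h_4,h_5)) all reduce to 0 modulo the current basis, so we have a Gröbner basis.
Inter-reduce: drop elements whose leading term is divisible by another's, tail-reduce, and make monic.
Reduced Gröbner basis: {x - 2, y + 3}.

From the last basis element, y + 3 = 0, so y takes values in {-3}. Each choice, substituted upward through the basis, yields the corresponding point(s) of the solution set.
  y = -3: the earlier basis element becomes x - 2 = 0, giving x = 2 — point (2, -3).

{(2, -3)}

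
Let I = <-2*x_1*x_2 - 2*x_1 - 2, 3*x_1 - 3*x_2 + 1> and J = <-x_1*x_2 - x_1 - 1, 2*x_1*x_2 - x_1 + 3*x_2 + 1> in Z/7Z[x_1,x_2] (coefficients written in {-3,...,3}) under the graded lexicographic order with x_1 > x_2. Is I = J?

Yes, the ideals are equal.

Since reduced Gröbner bases are canonical representatives of ideals under a given ordering, it suffices to compute and compare them.
Buchberger on the first generating set:
f_1 = -2*x_1*x_2 - 2*x_1 - 2, LT = x_1*x_2.
f_2 = 3*x_1 - 3*x_2 + 1, LT = x_1.

S(f_1,f_2): lcm = x_1*x_2. S = x_2**2 + x_1 + 2*x_2 + 1.
  leading term x_2**2: no divisor's leading term divides it; move x_2**2 to the remainder.
  leading term x_1: subtract (-2)·f_2 from x_1 + 2*x_2 + 1 → 3*x_2 + 3
  leading term x_2: no divisor's leading term divides it; move 3*x_2 to the remainder.
  leading term 1: no divisor's leading term divides it; move 3 to the remainder.
  remainder x_2**2 + 3*x_2 + 3 ≠ 0; add g_3 = x_2**2 + 3*x_2 + 3 to the basis.

S(f_1,g_3): lcm = x_1*x_2**2. S = -2*x_1*x_2 - 3*x_1 + x_2.
  leading term x_1*x_2: subtract (1)·f_1 from -2*x_1*x_2 - 3*x_1 + x_2 → -x_1 + x_2 + 2
  leading term x_1: subtract (2)·f_2 from -x_1 + x_2 + 2 → 0
  remainder 0.

S(f_2,g_3): leading monomials are coprime, so the S-polynomial reduces to 0 (Buchberger's first criterion).
Every S-polynomial of the final basis reduces to 0, so we have a Gröbner basis.
Inter-reduce: drop elements whose leading term is divisible by another's, tail-reduce, and make monic.
Reduced Gröbner basis: {x_2**2 + 3*x_2 + 3, x_1 - x_2 - 2}.

Buchberger on the second generating set:
h_1 = -x_1*x_2 - x_1 - 1, LT = x_1*x_2.
h_2 = 2*x_1*x_2 - x_1 + 3*x_2 + 1, LT = x_1*x_2.

S(h_1,h_2): lcm = x_1*x_2. S = -2*x_1 + 2*x_2 - 3.
  leading term x_1: no divisor's leading term divides it; move -2*x_1 to the remainder.
  leading term x_2: no divisor's leading term divides it; move 2*x_2 to the remainder.
  leading term 1: no divisor's leading term divides it; move -3 to the remainder.
  remainder -2*x_1 + 2*x_2 - 3 ≠ 0; add k_3 = -2*x_1 + 2*x_2 - 3 to the basis.

S(h_1,k_3): lcm = x_1*x_2. S = x_2**2 + x_1 + 2*x_2 + 1.
  leading term x_2**2: no divisor's leading term divides it; move x_2**2 to the remainder.
  leading term x_1: subtract (3)·k_3 from x_1 + 2*x_2 + 1 → 3*x_2 + 3
  leading term x_2: no divisor's leading term divides it; move 3*x_2 to the remainder.
  leading term 1: no divisor's leading term divides it; move 3 to the remainder.
  remainder x_2**2 + 3*x_2 + 3 ≠ 0; add k_4 = x_2**2 + 3*x_2 + 3 to the basis.

S(h_2,k_3): lcm = x_1*x_2. S = x_2**2 + 3*x_1 - 3.
  leading term x_2**2: subtract (1)·k_4 from x_2**2 + 3*x_1 - 3 → 3*x_1 - 3*x_2 + 1
  leading term x_1: subtract (2)·k_3 from 3*x_1 - 3*x_2 + 1 → 0
  remainder 0.

S(h_1,k_4): lcm = x_1*x_2**2. S = -2*x_1*x_2 - 3*x_1 + x_2.
  leading term x_1*x_2: subtract (2)·h_1 from -2*x_1*x_2 - 3*x_1 + x_2 → -x_1 + x_2 + 2
  leading term x_1: subtract (-3)·k_3 from -x_1 + x_2 + 2 → 0
  remainder 0.

S(h_2,k_4): lcm = x_1*x_2**2. S = -2*x_2**2 - 3*x_1 - 3*x_2.
  leading term x_2**2: subtract (-2)·k_4 from -2*x_2**2 - 3*x_1 - 3*x_2 → -3*x_1 + 3*x_2 - 1
  leading term x_1: subtract (-2)·k_3 from -3*x_1 + 3*x_2 - 1 → 0
  remainder 0.

S(k_3,k_4): leading monomials are coprime, so the S-polynomial reduces to 0 (Buchberger's first criterion).
Every S-polynomial of the final basis reduces to 0, so we have a Gröbner basis.
Inter-reduce: drop elements whose leading term is divisible by another's, tail-reduce, and make monic.
Reduced Gröbner basis: {x_2**2 + 3*x_2 + 3, x_1 - x_2 - 2}.

The two bases agree; hence the ideals are identical.
The choice of monomial ordering does not affect the verdict — as long as both bases are computed under the same ordering, their equality decides ideal equality.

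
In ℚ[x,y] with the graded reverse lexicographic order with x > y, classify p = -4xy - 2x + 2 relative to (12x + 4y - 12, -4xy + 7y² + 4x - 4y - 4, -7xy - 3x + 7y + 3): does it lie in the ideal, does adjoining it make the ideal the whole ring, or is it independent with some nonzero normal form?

First compute the reduced Gröbner basis of I by Buchberger's algorithm.
f_1 = 12x + 4y - 12, LT = x.
f_2 = -4xy + 7y² + 4x - 4y - 4, LT = xy.
f_3 = -7xy - 3x + 7y + 3, LT = xy.

S(f_1,f_2): lcm = xy. S = 25/12y² + x - 2y - 1.
  reduce S modulo (f_1, f_2, f_3):
  remainder 25/12y² - 7/3y ≠ 0; add h_4 = 25/12y² - 7/3y to the basis.

S(f_1,f_3): lcm = xy. S = ⅓y² - 3/7x + 3/7.
  reduce S modulo (f_1, f_2, f_3, h_4):
  remainder 271/525y ≠ 0; add h_5 = 271/525y to the basis.

The other S-polynomials (S(f_2,f_3), S(f_1,h_4), S(f_2,h_4), S(f_3,h_4), S(f_1,h_5), S(f_2,h_5), S(f_3,h_5), S(h_4,h_5)) all reduce to 0 modulo the current basis, so we have a Gröbner basis.
Inter-reduce: drop elements whose leading term is divisible by another's, tail-reduce, and make monic.
Reduced Gröbner basis: {x - 1, y}.
Label its elements g_1 = x - 1, g_2 = y.

Reduce p = -4xy - 2x + 2 modulo G:
  leading term xy: subtract (-4y)·g_1 from -4xy - 2x + 2 → -2x - 4y + 2
  leading term x: subtract (-2)·g_1 from -2x - 4y + 2 → -4y
  leading term y: subtract (-4)·g_2 from -4y → 0
  normal form = 0.
Since the normal form is 0, p ∈ I.

-4xy - 2x + 2 lies in I (it reduces to 0).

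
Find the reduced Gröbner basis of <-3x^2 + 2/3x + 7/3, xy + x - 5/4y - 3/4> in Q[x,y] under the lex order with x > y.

f_1 = -3x^2 + 2/3x + 7/3, LT = x^2.
f_2 = xy + x - 5/4y - 3/4, LT = xy.

S(f_1,f_2): lcm = x^2y. S = -x^2 + 37/36xy + 3/4x - 7/9y.
  reduce S modulo (f_1, f_2):
  remainder -1/2x + 73/144y - 1/144 ≠ 0; add g_3 = -1/2x + 73/144y - 1/144 to the basis.

S(f_2,g_3): lcm = xy. S = x + 73/72y^2 - 91/72y - 3/4.
  reduce S modulo (f_1, f_2, g_3):
  remainder 73/72y^2 - 1/4y - 55/72 ≠ 0; add g_4 = 73/72y^2 - 1/4y - 55/72 to the basis.

The other S-polynomials (S(f_1,g_3), S(f_1,g_4), S(f_2,g_4), S(g_3,g_4)) all reduce to 0 modulo the current basis, so we have a Gröbner basis.
Inter-reduce: drop elements whose leading term is divisible by another's, tail-reduce, and make monic.

G = {x - 73/72y + 1/72, y^2 - 18/73y - 55/73}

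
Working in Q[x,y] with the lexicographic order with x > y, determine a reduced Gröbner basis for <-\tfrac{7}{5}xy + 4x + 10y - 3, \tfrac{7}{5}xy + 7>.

f_1 = -\tfrac{7}{5}xy + 4x + 10y - 3, LT = xy.
f_2 = \tfrac{7}{5}xy + 7, LT = xy.

S(f_1,f_2): lcm = xy. S = -\tfrac{20}{7}x - \tfrac{50}{7}y - \tfrac{20}{7}.
  leading term x: no divisor's leading term divides it; move -\tfrac{20}{7}x to the remainder.
  leading term y: no divisor's leading term divides it; move -\tfrac{50}{7}y to the remainder.
  leading term 1: no divisor's leading term divides it; move -\tfrac{20}{7} to the remainder.
  remainder -\tfrac{20}{7}x - \tfrac{50}{7}y - \tfrac{20}{7} ≠ 0; add g_3 = -\tfrac{20}{7}x - \tfrac{50}{7}y - \tfrac{20}{7} to the basis.

S(f_1,g_3): lcm = xy. S = -\tfrac{20}{7}x - \tfrac{5}{2}y^{2} - \tfrac{57}{7}y + \tfrac{15}{7}.
  leading term x: subtract (1)·g_3 from -\tfrac{20}{7}x - \tfrac{5}{2}y^{2} - \tfrac{57}{7}y + \tfrac{15}{7} → -\tfrac{5}{2}y^{2} - y + 5
  leading term y^{2}: no divisor's leading term divides it; move -\tfrac{5}{2}y^{2} to the remainder.
  leading term y: no divisor's leading term divides it; move -y to the remainder.
  leading term 1: no divisor's leading term divides it; move 5 to the remainder.
  remainder -\tfrac{5}{2}y^{2} - y + 5 ≠ 0; add g_4 = -\tfrac{5}{2}y^{2} - y + 5 to the basis.

S(f_2,g_3): lcm = xy. S = -\tfrac{5}{2}y^{2} - y + 5.
  leading term y^{2}: subtract (1)·g_4 from -\tfrac{5}{2}y^{2} - y + 5 → 0
  remainder 0.

S(f_1,g_4): lcm = xy^{2}. S = -\tfrac{114}{35}xy + 2x - \tfrac{50}{7}y^{2} + \tfrac{15}{7}y.
  leading term xy: subtract (\tfrac{114}{49})·f_1 from -\tfrac{114}{35}xy + 2x - \tfrac{50}{7}y^{2} + \tfrac{15}{7}y → -\tfrac{358}{49}x - \tfrac{50}{7}y^{2} - \tfrac{1035}{49}y + \tfrac{342}{49}
  leading term x: subtract (\tfrac{179}{70})·g_3 from -\tfrac{358}{49}x - \tfrac{50}{7}y^{2} - \tfrac{1035}{49}y + \tfrac{342}{49} → -\tfrac{50}{7}y^{2} - \tfrac{20}{7}y + \tfrac{100}{7}
  leading term y^{2}: subtract (\tfrac{20}{7})·g_4 from -\tfrac{50}{7}y^{2} - \tfrac{20}{7}y + \tfrac{100}{7} → 0
  remainder 0.

S(f_2,g_4): lcm = xy^{2}. S = -\tfrac{2}{5}xy + 2x + 5y.
  leading term xy: subtract (\tfrac{2}{7})·f_1 from -\tfrac{2}{5}xy + 2x + 5y → \tfrac{6}{7}x + \tfrac{15}{7}y + \tfrac{6}{7}
  leading term x: subtract (-\tfrac{3}{10})·g_3 from \tfrac{6}{7}x + \tfrac{15}{7}y + \tfrac{6}{7} → 0
  remainder 0.

S(g_3,g_4): leading monomials are coprime, so the S-polynomial reduces to 0 (Buchberger's first criterion).
Every S-polynomial of the final basis reduces to 0, so we have a Gröbner basis.
Inter-reduce: drop elements whose leading term is divisible by another's, tail-reduce, and make monic.

G = {x + \tfrac{5}{2}y + 1, y^{2} + \tfrac{2}{5}y - 2}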